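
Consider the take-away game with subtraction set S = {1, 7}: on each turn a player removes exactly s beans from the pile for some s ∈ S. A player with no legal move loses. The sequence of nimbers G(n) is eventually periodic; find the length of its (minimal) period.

n :  0  1  2  3  4  5  6  7  8  9 10 11 12 13 14
G :  0  1  0  1  0  1  0  1  0  1  0  1  0  1  0
G(n+2) = G(n) holds for n = 0,…,6 (a full window of length max(S) = 7), so the sequence is purely periodic with period 2.

2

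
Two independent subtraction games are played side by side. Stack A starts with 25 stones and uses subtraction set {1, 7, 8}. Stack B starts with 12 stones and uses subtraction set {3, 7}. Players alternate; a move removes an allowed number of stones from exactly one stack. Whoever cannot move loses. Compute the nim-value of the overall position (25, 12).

Stack A, S = {1, 7, 8}:
n :  0  1  2  3  4  5  6  7  8  9 10 11 12 13 14 15 16 17 18 19 20 21 22 23 24 25
G :  0  1  0  1  0  1  0  1  2  3  2  3  2  3  2  0  1  0  1  0  1  0  1  2  3  2
G_A(25) = 2.
Stack B, S = {3, 7}:
G(0) = 0
G(1) = mex{} = 0
G(2) = mex{} = 0
G(3) = mex{0} = 1
G(4) = mex{0} = 1
G(5) = mex{0} = 1
G(6) = mex{1} = 0
G(7) = mex{1,0} = 2
G(8) = mex{1,0} = 2
G(9) = mex{0,0} = 1
G(10) = mex{2,1} = 0
G(11) = mex{2,1} = 0
G(12) = mex{1,1} = 0
G_B(12) = 0.
Combined Grundy value = 2 ⊕ 0 = 2.

2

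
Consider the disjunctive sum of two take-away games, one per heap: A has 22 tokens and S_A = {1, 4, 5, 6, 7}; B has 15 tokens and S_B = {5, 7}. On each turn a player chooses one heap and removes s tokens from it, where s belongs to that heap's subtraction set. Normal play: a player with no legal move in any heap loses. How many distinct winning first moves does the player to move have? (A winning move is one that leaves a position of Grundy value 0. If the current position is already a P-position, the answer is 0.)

0

Heap A, S = {1, 4, 5, 6, 7}:
G(0) = 0
G(1) = mex{0} = 1
G(2) = mex{1} = 0
G(3) = mex{0} = 1
G(4) = mex{1,0} = 2
G(5) = mex{2,1,0} = 3
G(6) = mex{3,0,1,0} = 2
G(7) = mex{2,1,0,1,0} = 3
G(8) = mex{3,2,1,0,1} = 4
G(9) = mex{4,3,2,1,0} = 5
G(10) = mex{5,2,3,2,1} = 0
G(11) = mex{0,3,2,3,2} = 1
G(12) = mex{1,4,3,2,3} = 0
G(13) = mex{0,5,4,3,2} = 1
G(14) = mex{1,0,5,4,3} = 2
G(15) = mex{2,1,0,5,4} = 3
G(16) = mex{3,0,1,0,5} = 2
G(17) = mex{2,1,0,1,0} = 3
G(18) = mex{3,2,1,0,1} = 4
G(19) = mex{4,3,2,1,0} = 5
G(20) = mex{5,2,3,2,1} = 0
G(21) = mex{0,3,2,3,2} = 1
G(22) = mex{1,4,3,2,3} = 0
G_A(22) = 0.
Heap B, S = {5, 7}:
G(0) = 0
G(1) = mex{} = 0
G(2) = mex{} = 0
G(3) = mex{} = 0
G(4) = mex{} = 0
G(5) = mex{0} = 1
G(6) = mex{0} = 1
G(7) = mex{0,0} = 1
G(8) = mex{0,0} = 1
G(9) = mex{0,0} = 1
G(10) = mex{1,0} = 2
G(11) = mex{1,0} = 2
G(12) = mex{1,1} = 0
G(13) = mex{1,1} = 0
G(14) = mex{1,1} = 0
G(15) = mex{2,1} = 0
G_B(15) = 0.
Combined Grundy value = 0 ⊕ 0 = 0.
A winning move leaves total XOR = 0, i.e. changes one component's Grundy value g to g ⊕ X where X is the current total.
Heap A: target g' = 0⊕0 = 0, but every legal move changes the Grundy value (mex property), so 0 moves.
Heap B: target g' = 0⊕0 = 0, but every legal move changes the Grundy value (mex property), so 0 moves.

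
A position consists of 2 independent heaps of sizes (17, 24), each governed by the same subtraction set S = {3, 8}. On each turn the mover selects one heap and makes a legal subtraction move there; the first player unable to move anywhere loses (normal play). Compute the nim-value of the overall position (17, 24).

All heaps use S = {3, 8}:
G(0) = 0
G(1) = mex{} = 0
G(2) = mex{} = 0
G(3) = mex{0} = 1
G(4) = mex{0} = 1
G(5) = mex{0} = 1
G(6) = mex{1} = 0
G(7) = mex{1} = 0
G(8) = mex{1,0} = 2
G(9) = mex{0,0} = 1
G(10) = mex{0,0} = 1
G(11) = mex{2,1} = 0
G(12) = mex{1,1} = 0
G(13) = mex{1,1} = 0
G(14) = mex{0,0} = 1
G(15) = mex{0,0} = 1
G(16) = mex{0,2} = 1
G(17) = mex{1,1} = 0
G(18) = mex{1,1} = 0
G(19) = mex{1,0} = 2
G(20) = mex{0,0} = 1
G(21) = mex{0,0} = 1
G(22) = mex{2,1} = 0
G(23) = mex{1,1} = 0
G(24) = mex{1,1} = 0
Heap A: G(17) = 0.
Heap B: G(24) = 0.
Combined Grundy value = 0 ⊕ 0 = 0.

0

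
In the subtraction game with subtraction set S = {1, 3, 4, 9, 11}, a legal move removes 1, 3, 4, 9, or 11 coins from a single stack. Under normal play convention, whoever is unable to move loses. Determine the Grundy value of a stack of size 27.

n :  0  1  2  3  4  5  6  7  8  9 10 11 12 13 14 15 16 17 18 19 20 21 22 23 24 25 26 27
G :  0  1  0  1  2  3  2  0  1  4  3  2  0  1  0  1  2  3  2  0  1  4  3  2  0  1  0  1

1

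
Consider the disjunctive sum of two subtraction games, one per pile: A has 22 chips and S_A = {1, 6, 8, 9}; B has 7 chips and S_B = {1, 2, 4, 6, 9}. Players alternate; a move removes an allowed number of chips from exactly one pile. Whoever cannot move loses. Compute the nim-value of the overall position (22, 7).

Pile A, S = {1, 6, 8, 9}:
G(0) = 0
G(1) = mex{0} = 1
G(2) = mex{1} = 0
G(3) = mex{0} = 1
G(4) = mex{1} = 0
G(5) = mex{0} = 1
G(6) = mex{1,0} = 2
G(7) = mex{2,1} = 0
G(8) = mex{0,0,0} = 1
G(9) = mex{1,1,1,0} = 2
G(10) = mex{2,0,0,1} = 3
G(11) = mex{3,1,1,0} = 2
G(12) = mex{2,2,0,1} = 3
G(13) = mex{3,0,1,0} = 2
G(14) = mex{2,1,2,1} = 0
G(15) = mex{0,2,0,2} = 1
G(16) = mex{1,3,1,0} = 2
G(17) = mex{2,2,2,1} = 0
G(18) = mex{0,3,3,2} = 1
G(19) = mex{1,2,2,3} = 0
G(20) = mex{0,0,3,2} = 1
G(21) = mex{1,1,2,3} = 0
G(22) = mex{0,2,0,2} = 1
G_A(22) = 1.
Pile B, S = {1, 2, 4, 6, 9}:
G(0) = 0
G(1) = mex{0} = 1
G(2) = mex{1,0} = 2
G(3) = mex{2,1} = 0
G(4) = mex{0,2,0} = 1
G(5) = mex{1,0,1} = 2
G(6) = mex{2,1,2,0} = 3
G(7) = mex{3,2,0,1} = 4
G_B(7) = 4.
Combined Grundy value = 1 ⊕ 4 = 5.

5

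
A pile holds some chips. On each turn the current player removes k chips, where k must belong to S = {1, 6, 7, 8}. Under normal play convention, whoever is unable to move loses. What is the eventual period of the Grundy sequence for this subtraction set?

13

G(0) = 0
G(1) = mex{0} = 1
G(2) = mex{1} = 0
G(3) = mex{0} = 1
G(4) = mex{1} = 0
G(5) = mex{0} = 1
G(6) = mex{1,0} = 2
G(7) = mex{2,1,0} = 3
G(8) = mex{3,0,1,0} = 2
G(9) = mex{2,1,0,1} = 3
G(10) = mex{3,0,1,0} = 2
G(11) = mex{2,1,0,1} = 3
G(12) = mex{3,2,1,0} = 4
G(13) = mex{4,3,2,1} = 0
G(14) = mex{0,2,3,2} = 1
G(15) = mex{1,3,2,3} = 0
G(16) = mex{0,2,3,2} = 1
G(17) = mex{1,3,2,3} = 0
G(18) = mex{0,4,3,2} = 1
G(19) = mex{1,0,4,3} = 2
G(20) = mex{2,1,0,4} = 3
G(21) = mex{3,0,1,0} = 2
G(22) = mex{2,1,0,1} = 3
G(23) = mex{3,0,1,0} = 2
G(24) = mex{2,1,0,1} = 3
G(25) = mex{3,2,1,0} = 4
G(26) = mex{4,3,2,1} = 0
G(27) = mex{0,2,3,2} = 1
G(n+13) = G(n) holds for n = 0,…,7 (a full window of length max(S) = 8), so the sequence is purely periodic with period 13.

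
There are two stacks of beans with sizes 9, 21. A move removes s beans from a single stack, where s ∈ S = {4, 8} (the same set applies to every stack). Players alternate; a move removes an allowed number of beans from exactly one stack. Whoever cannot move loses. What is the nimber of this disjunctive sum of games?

0

All stacks use S = {4, 8}:
G(0) = 0
G(1) = mex{} = 0
G(2) = mex{} = 0
G(3) = mex{} = 0
G(4) = mex{0} = 1
G(5) = mex{0} = 1
G(6) = mex{0} = 1
G(7) = mex{0} = 1
G(8) = mex{1,0} = 2
G(9) = mex{1,0} = 2
G(10) = mex{1,0} = 2
G(11) = mex{1,0} = 2
G(12) = mex{2,1} = 0
G(13) = mex{2,1} = 0
G(14) = mex{2,1} = 0
G(15) = mex{2,1} = 0
G(16) = mex{0,2} = 1
G(17) = mex{0,2} = 1
G(18) = mex{0,2} = 1
G(19) = mex{0,2} = 1
G(20) = mex{1,0} = 2
G(21) = mex{1,0} = 2
Stack A: G(9) = 2.
Stack B: G(21) = 2.
Combined Grundy value = 2 ⊕ 2 = 0.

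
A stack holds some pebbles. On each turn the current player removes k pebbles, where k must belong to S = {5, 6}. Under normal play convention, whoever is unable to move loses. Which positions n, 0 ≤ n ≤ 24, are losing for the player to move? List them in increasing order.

G(0) = 0
G(1) = mex{} = 0
G(2) = mex{} = 0
G(3) = mex{} = 0
G(4) = mex{} = 0
G(5) = mex{0} = 1
G(6) = mex{0,0} = 1
G(7) = mex{0,0} = 1
G(8) = mex{0,0} = 1
G(9) = mex{0,0} = 1
G(10) = mex{1,0} = 2
G(11) = mex{1,1} = 0
G(12) = mex{1,1} = 0
G(13) = mex{1,1} = 0
G(14) = mex{1,1} = 0
G(15) = mex{2,1} = 0
G(16) = mex{0,2} = 1
G(17) = mex{0,0} = 1
G(18) = mex{0,0} = 1
G(19) = mex{0,0} = 1
G(20) = mex{0,0} = 1
G(21) = mex{1,0} = 2
G(22) = mex{1,1} = 0
G(23) = mex{1,1} = 0
G(24) = mex{1,1} = 0
P-positions are exactly the n with G(n) = 0.

0, 1, 2, 3, 4, 11, 12, 13, 14, 15, 22, 23, 24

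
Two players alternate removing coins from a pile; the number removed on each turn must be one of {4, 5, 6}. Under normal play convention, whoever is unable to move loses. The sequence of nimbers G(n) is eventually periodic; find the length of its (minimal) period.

n :  0  1  2  3  4  5  6  7  8  9 10 11 12 13 14 15 16 17 18 19 20 21
G :  0  0  0  0  1  1  1  1  2  2  0  0  0  0  1  1  1  1  2  2  0  0
G(n+10) = G(n) holds for n = 0,…,5 (a full window of length max(S) = 6), so the sequence is purely periodic with period 10.

10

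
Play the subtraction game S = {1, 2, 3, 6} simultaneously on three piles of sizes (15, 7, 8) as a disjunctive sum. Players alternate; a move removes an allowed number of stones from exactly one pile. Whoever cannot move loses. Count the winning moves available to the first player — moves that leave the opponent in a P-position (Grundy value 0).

0

All piles use S = {1, 2, 3, 6}:
G(0) = 0
G(1) = mex{0} = 1
G(2) = mex{1,0} = 2
G(3) = mex{2,1,0} = 3
G(4) = mex{3,2,1} = 0
G(5) = mex{0,3,2} = 1
G(6) = mex{1,0,3,0} = 2
G(7) = mex{2,1,0,1} = 3
G(8) = mex{3,2,1,2} = 0
G(9) = mex{0,3,2,3} = 1
G(10) = mex{1,0,3,0} = 2
G(11) = mex{2,1,0,1} = 3
G(12) = mex{3,2,1,2} = 0
G(13) = mex{0,3,2,3} = 1
G(14) = mex{1,0,3,0} = 2
G(15) = mex{2,1,0,1} = 3
Pile A: G(15) = 3.
Pile B: G(7) = 3.
Pile C: G(8) = 0.
Combined Grundy value = 3 ⊕ 3 ⊕ 0 = 0.
A winning move leaves total XOR = 0, i.e. changes one component's Grundy value g to g ⊕ X where X is the current total.
Pile A: target g' = 3⊕0 = 3, but every legal move changes the Grundy value (mex property), so 0 moves.
Pile B: target g' = 3⊕0 = 3, but every legal move changes the Grundy value (mex property), so 0 moves.
Pile C: target g' = 0⊕0 = 0, but every legal move changes the Grundy value (mex property), so 0 moves.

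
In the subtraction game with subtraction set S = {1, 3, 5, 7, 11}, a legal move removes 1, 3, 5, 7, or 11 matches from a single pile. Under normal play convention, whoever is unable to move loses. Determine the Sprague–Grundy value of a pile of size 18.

0

n :  0  1  2  3  4  5  6  7  8  9 10 11 12 13 14 15 16 17 18
G :  0  1  0  1  0  1  0  1  0  1  0  1  0  1  0  1  0  1  0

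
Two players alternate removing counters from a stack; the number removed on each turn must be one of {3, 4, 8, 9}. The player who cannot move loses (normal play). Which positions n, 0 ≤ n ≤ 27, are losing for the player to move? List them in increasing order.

0, 1, 2, 7, 12, 13, 14, 19, 24, 25, 26

G(0) = 0
G(1) = mex{} = 0
G(2) = mex{} = 0
G(3) = mex{0} = 1
G(4) = mex{0,0} = 1
G(5) = mex{0,0} = 1
G(6) = mex{1,0} = 2
G(7) = mex{1,1} = 0
G(8) = mex{1,1,0} = 2
G(9) = mex{2,1,0,0} = 3
G(10) = mex{0,2,0,0} = 1
G(11) = mex{2,0,1,0} = 3
G(12) = mex{3,2,1,1} = 0
G(13) = mex{1,3,1,1} = 0
G(14) = mex{3,1,2,1} = 0
G(15) = mex{0,3,0,2} = 1
G(16) = mex{0,0,2,0} = 1
G(17) = mex{0,0,3,2} = 1
G(18) = mex{1,0,1,3} = 2
G(19) = mex{1,1,3,1} = 0
G(20) = mex{1,1,0,3} = 2
G(21) = mex{2,1,0,0} = 3
G(22) = mex{0,2,0,0} = 1
G(23) = mex{2,0,1,0} = 3
G(24) = mex{3,2,1,1} = 0
G(25) = mex{1,3,1,1} = 0
G(26) = mex{3,1,2,1} = 0
G(27) = mex{0,3,0,2} = 1
P-positions are exactly the n with G(n) = 0.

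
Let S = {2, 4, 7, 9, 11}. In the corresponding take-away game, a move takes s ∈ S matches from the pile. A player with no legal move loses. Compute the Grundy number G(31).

G(0) = 0
G(1) = mex{} = 0
G(2) = mex{0} = 1
G(3) = mex{0} = 1
G(4) = mex{1,0} = 2
G(5) = mex{1,0} = 2
G(6) = mex{2,1} = 0
G(7) = mex{2,1,0} = 3
G(8) = mex{0,2,0} = 1
G(9) = mex{3,2,1,0} = 4
G(10) = mex{1,0,1,0} = 2
G(11) = mex{4,3,2,1,0} = 5
G(12) = mex{2,1,2,1,0} = 3
G(13) = mex{5,4,0,2,1} = 3
G(14) = mex{3,2,3,2,1} = 0
G(15) = mex{3,5,1,0,2} = 4
G(16) = mex{0,3,4,3,2} = 1
G(17) = mex{4,3,2,1,0} = 5
G(18) = mex{1,0,5,4,3} = 2
G(19) = mex{5,4,3,2,1} = 0
G(20) = mex{2,1,3,5,4} = 0
G(21) = mex{0,5,0,3,2} = 1
G(22) = mex{0,2,4,3,5} = 1
G(23) = mex{1,0,1,0,3} = 2
G(24) = mex{1,0,5,4,3} = 2
G(25) = mex{2,1,2,1,0} = 3
G(26) = mex{2,1,0,5,4} = 3
G(27) = mex{3,2,0,2,1} = 4
G(28) = mex{3,2,1,0,5} = 4
G(29) = mex{4,3,1,0,2} = 5
G(30) = mex{4,3,2,1,0} = 5
G(31) = mex{5,4,2,1,0} = 3

3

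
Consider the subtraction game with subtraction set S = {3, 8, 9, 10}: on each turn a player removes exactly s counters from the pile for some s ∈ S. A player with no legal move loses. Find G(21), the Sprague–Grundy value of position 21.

G(0) = 0
G(1) = mex{} = 0
G(2) = mex{} = 0
G(3) = mex{0} = 1
G(4) = mex{0} = 1
G(5) = mex{0} = 1
G(6) = mex{1} = 0
G(7) = mex{1} = 0
G(8) = mex{1,0} = 2
G(9) = mex{0,0,0} = 1
G(10) = mex{0,0,0,0} = 1
G(11) = mex{2,1,0,0} = 3
G(12) = mex{1,1,1,0} = 2
G(13) = mex{1,1,1,1} = 0
G(14) = mex{3,0,1,1} = 2
G(15) = mex{2,0,0,1} = 3
G(16) = mex{0,2,0,0} = 1
G(17) = mex{2,1,2,0} = 3
G(18) = mex{3,1,1,2} = 0
G(19) = mex{1,3,1,1} = 0
G(20) = mex{3,2,3,1} = 0
G(21) = mex{0,0,2,3} = 1

1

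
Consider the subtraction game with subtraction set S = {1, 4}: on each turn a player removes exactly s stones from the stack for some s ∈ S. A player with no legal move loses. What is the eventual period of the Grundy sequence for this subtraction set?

n :  0  1  2  3  4  5  6  7  8  9 10 11 12 13 14
G :  0  1  0  1  2  0  1  0  1  2  0  1  0  1  2
G(n+5) = G(n) holds for n = 0,…,3 (a full window of length max(S) = 4), so the sequence is purely periodic with period 5.

5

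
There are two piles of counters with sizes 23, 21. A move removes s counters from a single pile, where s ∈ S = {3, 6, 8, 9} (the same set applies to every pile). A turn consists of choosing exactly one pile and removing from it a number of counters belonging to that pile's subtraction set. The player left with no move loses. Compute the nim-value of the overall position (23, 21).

All piles use S = {3, 6, 8, 9}:
G(0) = 0
G(1) = mex{} = 0
G(2) = mex{} = 0
G(3) = mex{0} = 1
G(4) = mex{0} = 1
G(5) = mex{0} = 1
G(6) = mex{1,0} = 2
G(7) = mex{1,0} = 2
G(8) = mex{1,0,0} = 2
G(9) = mex{2,1,0,0} = 3
G(10) = mex{2,1,0,0} = 3
G(11) = mex{2,1,1,0} = 3
G(12) = mex{3,2,1,1} = 0
G(13) = mex{3,2,1,1} = 0
G(14) = mex{3,2,2,1} = 0
G(15) = mex{0,3,2,2} = 1
G(16) = mex{0,3,2,2} = 1
G(17) = mex{0,3,3,2} = 1
G(18) = mex{1,0,3,3} = 2
G(19) = mex{1,0,3,3} = 2
G(20) = mex{1,0,0,3} = 2
G(21) = mex{2,1,0,0} = 3
G(22) = mex{2,1,0,0} = 3
G(23) = mex{2,1,1,0} = 3
Pile A: G(23) = 3.
Pile B: G(21) = 3.
Combined Grundy value = 3 ⊕ 3 = 0.

0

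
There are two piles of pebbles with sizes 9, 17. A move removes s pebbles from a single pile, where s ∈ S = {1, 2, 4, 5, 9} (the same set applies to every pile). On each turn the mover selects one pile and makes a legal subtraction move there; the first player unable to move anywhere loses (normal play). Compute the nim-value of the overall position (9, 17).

All piles use S = {1, 2, 4, 5, 9}:
G(0) = 0
G(1) = mex{0} = 1
G(2) = mex{1,0} = 2
G(3) = mex{2,1} = 0
G(4) = mex{0,2,0} = 1
G(5) = mex{1,0,1,0} = 2
G(6) = mex{2,1,2,1} = 0
G(7) = mex{0,2,0,2} = 1
G(8) = mex{1,0,1,0} = 2
G(9) = mex{2,1,2,1,0} = 3
G(10) = mex{3,2,0,2,1} = 4
G(11) = mex{4,3,1,0,2} = 5
G(12) = mex{5,4,2,1,0} = 3
G(13) = mex{3,5,3,2,1} = 0
G(14) = mex{0,3,4,3,2} = 1
G(15) = mex{1,0,5,4,0} = 2
G(16) = mex{2,1,3,5,1} = 0
G(17) = mex{0,2,0,3,2} = 1
Pile A: G(9) = 3.
Pile B: G(17) = 1.
Combined Grundy value = 3 ⊕ 1 = 2.

2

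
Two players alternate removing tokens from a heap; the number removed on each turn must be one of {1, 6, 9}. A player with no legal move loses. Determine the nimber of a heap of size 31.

2

n :  0  1  2  3  4  5  6  7  8  9 10 11 12 13 14 15 16 17 18 19 20 21 22 23 24 25 26 27 28 29 30 31
G :  0  1  0  1  0  1  2  0  1  2  3  2  0  1  0  1  2  0  1  0  1  2  0  1  0  1  2  0  1  0  1  2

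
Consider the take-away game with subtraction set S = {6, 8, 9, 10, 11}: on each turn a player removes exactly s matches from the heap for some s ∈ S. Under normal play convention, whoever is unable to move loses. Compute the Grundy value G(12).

n :  0  1  2  3  4  5  6  7  8  9 10 11 12
G :  0  0  0  0  0  0  1  1  1  1  1  1  2

2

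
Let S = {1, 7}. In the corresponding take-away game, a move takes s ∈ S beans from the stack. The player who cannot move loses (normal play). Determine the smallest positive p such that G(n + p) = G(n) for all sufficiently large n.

n :  0  1  2  3  4  5  6  7  8  9 10 11 12 13 14
G :  0  1  0  1  0  1  0  1  0  1  0  1  0  1  0
G(n+2) = G(n) holds for n = 0,…,6 (a full window of length max(S) = 7), so the sequence is purely periodic with period 2.

2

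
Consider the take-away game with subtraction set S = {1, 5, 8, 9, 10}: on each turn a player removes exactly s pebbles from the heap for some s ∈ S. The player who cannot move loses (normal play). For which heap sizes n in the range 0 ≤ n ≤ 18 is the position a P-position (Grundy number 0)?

n :  0  1  2  3  4  5  6  7  8  9 10 11 12 13 14 15 16 17 18
G :  0  1  0  1  0  1  0  1  2  3  2  3  2  3  2  3  4  0  1
P-positions are exactly the n with G(n) = 0.

0, 2, 4, 6, 17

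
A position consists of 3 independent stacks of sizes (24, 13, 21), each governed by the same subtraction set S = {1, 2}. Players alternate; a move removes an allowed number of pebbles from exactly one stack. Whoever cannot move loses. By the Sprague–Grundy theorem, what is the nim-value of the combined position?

All stacks use S = {1, 2}:
n :  0  1  2  3  4  5  6  7  8  9 10 11 12 13 14 15 16 17 18 19 20 21 22 23 24
G :  0  1  2  0  1  2  0  1  2  0  1  2  0  1  2  0  1  2  0  1  2  0  1  2  0
Stack A: G(24) = 0.
Stack B: G(13) = 1.
Stack C: G(21) = 0.
Combined Grundy value = 0 ⊕ 1 ⊕ 0 = 1.

1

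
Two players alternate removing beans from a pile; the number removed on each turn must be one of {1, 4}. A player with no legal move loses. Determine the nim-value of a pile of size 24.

2

G(0) = 0
G(1) = mex{0} = 1
G(2) = mex{1} = 0
G(3) = mex{0} = 1
G(4) = mex{1,0} = 2
G(5) = mex{2,1} = 0
G(6) = mex{0,0} = 1
G(7) = mex{1,1} = 0
G(8) = mex{0,2} = 1
G(9) = mex{1,0} = 2
G(10) = mex{2,1} = 0
G(11) = mex{0,0} = 1
G(12) = mex{1,1} = 0
G(13) = mex{0,2} = 1
G(14) = mex{1,0} = 2
G(15) = mex{2,1} = 0
G(16) = mex{0,0} = 1
G(17) = mex{1,1} = 0
G(18) = mex{0,2} = 1
G(19) = mex{1,0} = 2
G(20) = mex{2,1} = 0
G(21) = mex{0,0} = 1
G(22) = mex{1,1} = 0
G(23) = mex{0,2} = 1
G(24) = mex{1,0} = 2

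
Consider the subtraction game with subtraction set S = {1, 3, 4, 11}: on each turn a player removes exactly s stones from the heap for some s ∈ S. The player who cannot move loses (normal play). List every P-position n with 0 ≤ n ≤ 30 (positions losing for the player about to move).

G(0) = 0
G(1) = mex{0} = 1
G(2) = mex{1} = 0
G(3) = mex{0,0} = 1
G(4) = mex{1,1,0} = 2
G(5) = mex{2,0,1} = 3
G(6) = mex{3,1,0} = 2
G(7) = mex{2,2,1} = 0
G(8) = mex{0,3,2} = 1
G(9) = mex{1,2,3} = 0
G(10) = mex{0,0,2} = 1
G(11) = mex{1,1,0,0} = 2
G(12) = mex{2,0,1,1} = 3
G(13) = mex{3,1,0,0} = 2
G(14) = mex{2,2,1,1} = 0
G(15) = mex{0,3,2,2} = 1
G(16) = mex{1,2,3,3} = 0
G(17) = mex{0,0,2,2} = 1
G(18) = mex{1,1,0,0} = 2
G(19) = mex{2,0,1,1} = 3
G(20) = mex{3,1,0,0} = 2
G(21) = mex{2,2,1,1} = 0
G(22) = mex{0,3,2,2} = 1
G(23) = mex{1,2,3,3} = 0
G(24) = mex{0,0,2,2} = 1
G(25) = mex{1,1,0,0} = 2
G(26) = mex{2,0,1,1} = 3
G(27) = mex{3,1,0,0} = 2
G(28) = mex{2,2,1,1} = 0
G(29) = mex{0,3,2,2} = 1
G(30) = mex{1,2,3,3} = 0
P-positions are exactly the n with G(n) = 0.

0, 2, 7, 9, 14, 16, 21, 23, 28, 30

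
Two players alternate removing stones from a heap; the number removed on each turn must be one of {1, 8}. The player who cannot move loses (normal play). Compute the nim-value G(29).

G(0) = 0
G(1) = mex{0} = 1
G(2) = mex{1} = 0
G(3) = mex{0} = 1
G(4) = mex{1} = 0
G(5) = mex{0} = 1
G(6) = mex{1} = 0
G(7) = mex{0} = 1
G(8) = mex{1,0} = 2
G(9) = mex{2,1} = 0
G(10) = mex{0,0} = 1
G(11) = mex{1,1} = 0
G(12) = mex{0,0} = 1
G(13) = mex{1,1} = 0
G(14) = mex{0,0} = 1
G(15) = mex{1,1} = 0
G(16) = mex{0,2} = 1
G(17) = mex{1,0} = 2
G(18) = mex{2,1} = 0
G(19) = mex{0,0} = 1
G(20) = mex{1,1} = 0
G(21) = mex{0,0} = 1
G(22) = mex{1,1} = 0
G(23) = mex{0,0} = 1
G(24) = mex{1,1} = 0
G(25) = mex{0,2} = 1
G(26) = mex{1,0} = 2
G(27) = mex{2,1} = 0
G(28) = mex{0,0} = 1
G(29) = mex{1,1} = 0

0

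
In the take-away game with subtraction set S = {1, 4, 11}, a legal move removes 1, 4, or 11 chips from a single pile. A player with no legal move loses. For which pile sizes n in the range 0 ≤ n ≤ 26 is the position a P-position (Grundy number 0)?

0, 2, 5, 7, 10, 12, 15, 17, 20, 22, 25

n :  0  1  2  3  4  5  6  7  8  9 10 11 12 13 14 15 16 17 18 19 20 21 22 23 24 25 26
G :  0  1  0  1  2  0  1  0  1  2  0  1  0  1  2  0  1  0  1  2  0  1  0  1  2  0  1
P-positions are exactly the n with G(n) = 0.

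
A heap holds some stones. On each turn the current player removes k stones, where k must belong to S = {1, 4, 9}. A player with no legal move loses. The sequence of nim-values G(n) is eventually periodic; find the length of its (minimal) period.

G(0) = 0
G(1) = mex{0} = 1
G(2) = mex{1} = 0
G(3) = mex{0} = 1
G(4) = mex{1,0} = 2
G(5) = mex{2,1} = 0
G(6) = mex{0,0} = 1
G(7) = mex{1,1} = 0
G(8) = mex{0,2} = 1
G(9) = mex{1,0,0} = 2
G(10) = mex{2,1,1} = 0
G(11) = mex{0,0,0} = 1
G(12) = mex{1,1,1} = 0
G(13) = mex{0,2,2} = 1
G(14) = mex{1,0,0} = 2
G(15) = mex{2,1,1} = 0
G(n+5) = G(n) holds for n = 0,…,8 (a full window of length max(S) = 9), so the sequence is purely periodic with period 5.

5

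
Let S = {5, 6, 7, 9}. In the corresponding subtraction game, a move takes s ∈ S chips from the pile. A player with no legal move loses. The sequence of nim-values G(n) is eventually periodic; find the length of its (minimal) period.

G(0) = 0
G(1) = mex{} = 0
G(2) = mex{} = 0
G(3) = mex{} = 0
G(4) = mex{} = 0
G(5) = mex{0} = 1
G(6) = mex{0,0} = 1
G(7) = mex{0,0,0} = 1
G(8) = mex{0,0,0} = 1
G(9) = mex{0,0,0,0} = 1
G(10) = mex{1,0,0,0} = 2
G(11) = mex{1,1,0,0} = 2
G(12) = mex{1,1,1,0} = 2
G(13) = mex{1,1,1,0} = 2
G(14) = mex{1,1,1,1} = 0
G(15) = mex{2,1,1,1} = 0
G(16) = mex{2,2,1,1} = 0
G(17) = mex{2,2,2,1} = 0
G(18) = mex{2,2,2,1} = 0
G(19) = mex{0,2,2,2} = 1
G(20) = mex{0,0,2,2} = 1
G(21) = mex{0,0,0,2} = 1
G(22) = mex{0,0,0,2} = 1
G(23) = mex{0,0,0,0} = 1
G(24) = mex{1,0,0,0} = 2
G(25) = mex{1,1,0,0} = 2
G(26) = mex{1,1,1,0} = 2
G(27) = mex{1,1,1,0} = 2
G(28) = mex{1,1,1,1} = 0
G(29) = mex{2,1,1,1} = 0
G(n+14) = G(n) holds for n = 0,…,8 (a full window of length max(S) = 9), so the sequence is purely periodic with period 14.

14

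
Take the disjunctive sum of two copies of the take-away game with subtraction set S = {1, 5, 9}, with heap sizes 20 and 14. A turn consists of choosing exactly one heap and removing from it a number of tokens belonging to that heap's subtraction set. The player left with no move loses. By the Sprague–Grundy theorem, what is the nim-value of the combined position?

All heaps use S = {1, 5, 9}:
n :  0  1  2  3  4  5  6  7  8  9 10 11 12 13 14 15 16 17 18 19 20
G :  0  1  0  1  0  1  0  1  0  1  0  1  0  1  0  1  0  1  0  1  0
Heap A: G(20) = 0.
Heap B: G(14) = 0.
Combined Grundy value = 0 ⊕ 0 = 0.

0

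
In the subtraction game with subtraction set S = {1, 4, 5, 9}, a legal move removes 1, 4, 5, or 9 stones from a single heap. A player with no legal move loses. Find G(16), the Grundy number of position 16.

0

n :  0  1  2  3  4  5  6  7  8  9 10 11 12 13 14 15 16
G :  0  1  0  1  2  3  2  3  0  1  0  1  2  3  2  3  0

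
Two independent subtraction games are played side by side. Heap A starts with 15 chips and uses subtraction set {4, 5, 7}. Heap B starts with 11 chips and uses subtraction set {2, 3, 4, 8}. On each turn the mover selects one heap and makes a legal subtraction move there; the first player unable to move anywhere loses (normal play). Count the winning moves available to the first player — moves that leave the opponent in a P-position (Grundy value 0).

Heap A, S = {4, 5, 7}:
n :  0  1  2  3  4  5  6  7  8  9 10 11 12 13 14 15
G :  0  0  0  0  1  1  1  1  2  2  2  0  0  0  0  1
G_A(15) = 1.
Heap B, S = {2, 3, 4, 8}:
n :  0  1  2  3  4  5  6  7  8  9 10 11
G :  0  0  1  1  2  2  0  0  1  1  2  2
G_B(11) = 2.
Combined Grundy value = 1 ⊕ 2 = 3.
A winning move leaves total XOR = 0, i.e. changes one component's Grundy value g to g ⊕ X where X is the current total.
Heap A: need g' = 1⊕3 = 2. Options: 15−4→G=0, 15−5→G=2, 15−7→G=2. Hits: 2.
Heap B: need g' = 2⊕3 = 1. Options: 11−2→G=1, 11−3→G=1, 11−4→G=0, 11−8→G=1. Hits: 3.

5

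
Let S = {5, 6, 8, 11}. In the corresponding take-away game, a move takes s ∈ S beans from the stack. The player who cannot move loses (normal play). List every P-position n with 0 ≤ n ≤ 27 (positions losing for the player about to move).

n :  0  1  2  3  4  5  6  7  8  9 10 11 12 13 14 15 16 17 18 19 20 21 22 23 24 25 26 27
G :  0  0  0  0  0  1  1  1  1  1  2  2  2  2  2  3  0  0  0  0  0  1  1  1  1  1  2  2
P-positions are exactly the n with G(n) = 0.

0, 1, 2, 3, 4, 16, 17, 18, 19, 20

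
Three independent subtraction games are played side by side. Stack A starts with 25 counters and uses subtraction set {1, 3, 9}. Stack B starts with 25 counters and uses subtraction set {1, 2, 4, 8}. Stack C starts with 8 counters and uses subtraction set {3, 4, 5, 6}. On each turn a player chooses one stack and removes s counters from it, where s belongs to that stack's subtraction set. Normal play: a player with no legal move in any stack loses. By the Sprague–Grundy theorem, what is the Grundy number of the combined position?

2

Stack A, S = {1, 3, 9}:
G(0) = 0
G(1) = mex{0} = 1
G(2) = mex{1} = 0
G(3) = mex{0,0} = 1
G(4) = mex{1,1} = 0
G(5) = mex{0,0} = 1
G(6) = mex{1,1} = 0
G(7) = mex{0,0} = 1
G(8) = mex{1,1} = 0
G(9) = mex{0,0,0} = 1
G(10) = mex{1,1,1} = 0
G(11) = mex{0,0,0} = 1
G(12) = mex{1,1,1} = 0
G(13) = mex{0,0,0} = 1
G(14) = mex{1,1,1} = 0
G(15) = mex{0,0,0} = 1
G(16) = mex{1,1,1} = 0
G(17) = mex{0,0,0} = 1
G(18) = mex{1,1,1} = 0
G(19) = mex{0,0,0} = 1
G(20) = mex{1,1,1} = 0
G(21) = mex{0,0,0} = 1
G(22) = mex{1,1,1} = 0
G(23) = mex{0,0,0} = 1
G(24) = mex{1,1,1} = 0
G(25) = mex{0,0,0} = 1
G_A(25) = 1.
Stack B, S = {1, 2, 4, 8}:
n :  0  1  2  3  4  5  6  7  8  9 10 11 12 13 14 15 16 17 18 19 20 21 22 23 24 25
G :  0  1  2  0  1  2  0  1  2  0  1  2  0  1  2  0  1  2  0  1  2  0  1  2  0  1
G_B(25) = 1.
Stack C, S = {3, 4, 5, 6}:
G(0) = 0
G(1) = mex{} = 0
G(2) = mex{} = 0
G(3) = mex{0} = 1
G(4) = mex{0,0} = 1
G(5) = mex{0,0,0} = 1
G(6) = mex{1,0,0,0} = 2
G(7) = mex{1,1,0,0} = 2
G(8) = mex{1,1,1,0} = 2
G_C(8) = 2.
Combined Grundy value = 1 ⊕ 1 ⊕ 2 = 2.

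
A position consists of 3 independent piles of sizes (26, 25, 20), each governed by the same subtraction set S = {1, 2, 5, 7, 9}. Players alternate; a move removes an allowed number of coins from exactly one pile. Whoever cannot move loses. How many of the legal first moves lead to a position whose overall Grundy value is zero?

2

All piles use S = {1, 2, 5, 7, 9}:
n :  0  1  2  3  4  5  6  7  8  9 10 11 12 13 14 15 16 17 18 19 20 21 22 23 24 25 26
G :  0  1  2  0  1  2  0  1  2  3  4  5  3  4  0  1  2  0  1  2  0  1  2  3  4  5  3
Pile A: G(26) = 3.
Pile B: G(25) = 5.
Pile C: G(20) = 0.
Combined Grundy value = 3 ⊕ 5 ⊕ 0 = 6.
A winning move leaves total XOR = 0, i.e. changes one component's Grundy value g to g ⊕ X where X is the current total.
Pile A: need g' = 3⊕6 = 5. Options: 26−1→G=5, 26−2→G=4, 26−5→G=1, 26−7→G=2, 26−9→G=0. Hits: 1.
Pile B: need g' = 5⊕6 = 3. Options: 25−1→G=4, 25−2→G=3, 25−5→G=0, 25−7→G=1, 25−9→G=2. Hits: 1.
Pile C: need g' = 0⊕6 = 6. Options: 20−1→G=2, 20−2→G=1, 20−5→G=1, 20−7→G=4, 20−9→G=5. Hits: 0.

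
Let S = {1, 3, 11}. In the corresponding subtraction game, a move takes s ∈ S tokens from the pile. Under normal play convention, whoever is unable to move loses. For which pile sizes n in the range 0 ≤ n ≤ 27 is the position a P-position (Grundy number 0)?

G(0) = 0
G(1) = mex{0} = 1
G(2) = mex{1} = 0
G(3) = mex{0,0} = 1
G(4) = mex{1,1} = 0
G(5) = mex{0,0} = 1
G(6) = mex{1,1} = 0
G(7) = mex{0,0} = 1
G(8) = mex{1,1} = 0
G(9) = mex{0,0} = 1
G(10) = mex{1,1} = 0
G(11) = mex{0,0,0} = 1
G(12) = mex{1,1,1} = 0
G(13) = mex{0,0,0} = 1
G(14) = mex{1,1,1} = 0
G(15) = mex{0,0,0} = 1
G(16) = mex{1,1,1} = 0
G(17) = mex{0,0,0} = 1
G(18) = mex{1,1,1} = 0
G(19) = mex{0,0,0} = 1
G(20) = mex{1,1,1} = 0
G(21) = mex{0,0,0} = 1
G(22) = mex{1,1,1} = 0
G(23) = mex{0,0,0} = 1
G(24) = mex{1,1,1} = 0
G(25) = mex{0,0,0} = 1
G(26) = mex{1,1,1} = 0
G(27) = mex{0,0,0} = 1
P-positions are exactly the n with G(n) = 0.

0, 2, 4, 6, 8, 10, 12, 14, 16, 18, 20, 22, 24, 26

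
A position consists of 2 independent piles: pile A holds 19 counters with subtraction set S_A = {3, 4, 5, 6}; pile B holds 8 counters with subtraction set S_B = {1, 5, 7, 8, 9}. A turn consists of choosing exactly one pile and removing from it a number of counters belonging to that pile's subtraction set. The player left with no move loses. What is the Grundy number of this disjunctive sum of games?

Pile A, S = {3, 4, 5, 6}:
G(0) = 0
G(1) = mex{} = 0
G(2) = mex{} = 0
G(3) = mex{0} = 1
G(4) = mex{0,0} = 1
G(5) = mex{0,0,0} = 1
G(6) = mex{1,0,0,0} = 2
G(7) = mex{1,1,0,0} = 2
G(8) = mex{1,1,1,0} = 2
G(9) = mex{2,1,1,1} = 0
G(10) = mex{2,2,1,1} = 0
G(11) = mex{2,2,2,1} = 0
G(12) = mex{0,2,2,2} = 1
G(13) = mex{0,0,2,2} = 1
G(14) = mex{0,0,0,2} = 1
G(15) = mex{1,0,0,0} = 2
G(16) = mex{1,1,0,0} = 2
G(17) = mex{1,1,1,0} = 2
G(18) = mex{2,1,1,1} = 0
G(19) = mex{2,2,1,1} = 0
G_A(19) = 0.
Pile B, S = {1, 5, 7, 8, 9}:
n : 0 1 2 3 4 5 6 7 8
G : 0 1 0 1 0 1 0 1 2
G_B(8) = 2.
Combined Grundy value = 0 ⊕ 2 = 2.

2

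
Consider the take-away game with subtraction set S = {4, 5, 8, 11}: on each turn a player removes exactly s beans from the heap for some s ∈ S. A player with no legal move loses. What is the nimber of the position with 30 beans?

G(0) = 0
G(1) = mex{} = 0
G(2) = mex{} = 0
G(3) = mex{} = 0
G(4) = mex{0} = 1
G(5) = mex{0,0} = 1
G(6) = mex{0,0} = 1
G(7) = mex{0,0} = 1
G(8) = mex{1,0,0} = 2
G(9) = mex{1,1,0} = 2
G(10) = mex{1,1,0} = 2
G(11) = mex{1,1,0,0} = 2
G(12) = mex{2,1,1,0} = 3
G(13) = mex{2,2,1,0} = 3
G(14) = mex{2,2,1,0} = 3
G(15) = mex{2,2,1,1} = 0
G(16) = mex{3,2,2,1} = 0
G(17) = mex{3,3,2,1} = 0
G(18) = mex{3,3,2,1} = 0
G(19) = mex{0,3,2,2} = 1
G(20) = mex{0,0,3,2} = 1
G(21) = mex{0,0,3,2} = 1
G(22) = mex{0,0,3,2} = 1
G(23) = mex{1,0,0,3} = 2
G(24) = mex{1,1,0,3} = 2
G(25) = mex{1,1,0,3} = 2
G(26) = mex{1,1,0,0} = 2
G(27) = mex{2,1,1,0} = 3
G(28) = mex{2,2,1,0} = 3
G(29) = mex{2,2,1,0} = 3
G(30) = mex{2,2,1,1} = 0

0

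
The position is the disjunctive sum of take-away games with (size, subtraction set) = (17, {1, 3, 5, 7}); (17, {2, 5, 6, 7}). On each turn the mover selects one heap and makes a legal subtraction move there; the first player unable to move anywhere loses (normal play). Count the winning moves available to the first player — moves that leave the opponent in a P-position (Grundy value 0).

Heap A, S = {1, 3, 5, 7}:
n :  0  1  2  3  4  5  6  7  8  9 10 11 12 13 14 15 16 17
G :  0  1  0  1  0  1  0  1  0  1  0  1  0  1  0  1  0  1
G_A(17) = 1.
Heap B, S = {2, 5, 6, 7}:
G(0) = 0
G(1) = mex{} = 0
G(2) = mex{0} = 1
G(3) = mex{0} = 1
G(4) = mex{1} = 0
G(5) = mex{1,0} = 2
G(6) = mex{0,0,0} = 1
G(7) = mex{2,1,0,0} = 3
G(8) = mex{1,1,1,0} = 2
G(9) = mex{3,0,1,1} = 2
G(10) = mex{2,2,0,1} = 3
G(11) = mex{2,1,2,0} = 3
G(12) = mex{3,3,1,2} = 0
G(13) = mex{3,2,3,1} = 0
G(14) = mex{0,2,2,3} = 1
G(15) = mex{0,3,2,2} = 1
G(16) = mex{1,3,3,2} = 0
G(17) = mex{1,0,3,3} = 2
G_B(17) = 2.
Combined Grundy value = 1 ⊕ 2 = 3.
A winning move leaves total XOR = 0, i.e. changes one component's Grundy value g to g ⊕ X where X is the current total.
Heap A: need g' = 1⊕3 = 2. Options: 17−1→G=0, 17−3→G=0, 17−5→G=0, 17−7→G=0. Hits: 0.
Heap B: need g' = 2⊕3 = 1. Options: 17−2→G=1, 17−5→G=0, 17−6→G=3, 17−7→G=3. Hits: 1.

1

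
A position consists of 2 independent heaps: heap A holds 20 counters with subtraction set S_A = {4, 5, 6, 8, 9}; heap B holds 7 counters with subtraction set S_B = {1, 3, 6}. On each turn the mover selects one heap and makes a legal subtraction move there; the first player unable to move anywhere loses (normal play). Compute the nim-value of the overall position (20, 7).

2

Heap A, S = {4, 5, 6, 8, 9}:
n :  0  1  2  3  4  5  6  7  8  9 10 11 12 13 14 15 16 17 18 19 20
G :  0  0  0  0  1  1  1  1  2  2  2  2  3  0  0  0  0  1  1  1  1
G_A(20) = 1.
Heap B, S = {1, 3, 6}:
G(0) = 0
G(1) = mex{0} = 1
G(2) = mex{1} = 0
G(3) = mex{0,0} = 1
G(4) = mex{1,1} = 0
G(5) = mex{0,0} = 1
G(6) = mex{1,1,0} = 2
G(7) = mex{2,0,1} = 3
G_B(7) = 3.
Combined Grundy value = 1 ⊕ 3 = 2.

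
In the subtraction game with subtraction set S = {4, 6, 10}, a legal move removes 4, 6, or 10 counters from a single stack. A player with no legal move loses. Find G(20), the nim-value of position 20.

G(0) = 0
G(1) = mex{} = 0
G(2) = mex{} = 0
G(3) = mex{} = 0
G(4) = mex{0} = 1
G(5) = mex{0} = 1
G(6) = mex{0,0} = 1
G(7) = mex{0,0} = 1
G(8) = mex{1,0} = 2
G(9) = mex{1,0} = 2
G(10) = mex{1,1,0} = 2
G(11) = mex{1,1,0} = 2
G(12) = mex{2,1,0} = 3
G(13) = mex{2,1,0} = 3
G(14) = mex{2,2,1} = 0
G(15) = mex{2,2,1} = 0
G(16) = mex{3,2,1} = 0
G(17) = mex{3,2,1} = 0
G(18) = mex{0,3,2} = 1
G(19) = mex{0,3,2} = 1
G(20) = mex{0,0,2} = 1

1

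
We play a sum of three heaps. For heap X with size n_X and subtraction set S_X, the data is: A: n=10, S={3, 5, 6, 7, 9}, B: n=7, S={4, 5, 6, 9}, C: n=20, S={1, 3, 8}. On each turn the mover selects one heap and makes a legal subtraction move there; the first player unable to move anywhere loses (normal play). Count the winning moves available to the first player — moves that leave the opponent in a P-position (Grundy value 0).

5

Heap A, S = {3, 5, 6, 7, 9}:
n :  0  1  2  3  4  5  6  7  8  9 10
G :  0  0  0  1  1  1  2  2  2  3  3
G_A(10) = 3.
Heap B, S = {4, 5, 6, 9}:
n : 0 1 2 3 4 5 6 7
G : 0 0 0 0 1 1 1 1
G_B(7) = 1.
Heap C, S = {1, 3, 8}:
n :  0  1  2  3  4  5  6  7  8  9 10 11 12 13 14 15 16 17 18 19 20
G :  0  1  0  1  0  1  0  1  2  3  2  0  1  0  1  0  1  0  1  2  3
G_C(20) = 3.
Combined Grundy value = 3 ⊕ 1 ⊕ 3 = 1.
A winning move leaves total XOR = 0, i.e. changes one component's Grundy value g to g ⊕ X where X is the current total.
Heap A: need g' = 3⊕1 = 2. Options: 10−3→G=2, 10−5→G=1, 10−6→G=1, 10−7→G=1, 10−9→G=0. Hits: 1.
Heap B: need g' = 1⊕1 = 0. Options: 7−4→G=0, 7−5→G=0, 7−6→G=0. Hits: 3.
Heap C: need g' = 3⊕1 = 2. Options: 20−1→G=2, 20−3→G=0, 20−8→G=1. Hits: 1.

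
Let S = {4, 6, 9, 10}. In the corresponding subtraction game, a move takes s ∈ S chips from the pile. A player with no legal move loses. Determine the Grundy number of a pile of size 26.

n :  0  1  2  3  4  5  6  7  8  9 10 11 12 13 14 15 16 17 18 19 20 21 22 23 24 25 26
G :  0  0  0  0  1  1  1  1  2  2  2  2  3  3  0  0  0  0  1  1  1  1  2  2  2  2  3

3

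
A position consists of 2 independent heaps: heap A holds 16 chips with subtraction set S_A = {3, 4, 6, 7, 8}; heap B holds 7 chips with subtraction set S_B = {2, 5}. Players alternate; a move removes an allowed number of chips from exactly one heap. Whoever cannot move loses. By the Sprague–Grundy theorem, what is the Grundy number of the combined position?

Heap A, S = {3, 4, 6, 7, 8}:
G(0) = 0
G(1) = mex{} = 0
G(2) = mex{} = 0
G(3) = mex{0} = 1
G(4) = mex{0,0} = 1
G(5) = mex{0,0} = 1
G(6) = mex{1,0,0} = 2
G(7) = mex{1,1,0,0} = 2
G(8) = mex{1,1,0,0,0} = 2
G(9) = mex{2,1,1,0,0} = 3
G(10) = mex{2,2,1,1,0} = 3
G(11) = mex{2,2,1,1,1} = 0
G(12) = mex{3,2,2,1,1} = 0
G(13) = mex{3,3,2,2,1} = 0
G(14) = mex{0,3,2,2,2} = 1
G(15) = mex{0,0,3,2,2} = 1
G(16) = mex{0,0,3,3,2} = 1
G_A(16) = 1.
Heap B, S = {2, 5}:
G(0) = 0
G(1) = mex{} = 0
G(2) = mex{0} = 1
G(3) = mex{0} = 1
G(4) = mex{1} = 0
G(5) = mex{1,0} = 2
G(6) = mex{0,0} = 1
G(7) = mex{2,1} = 0
G_B(7) = 0.
Combined Grundy value = 1 ⊕ 0 = 1.

1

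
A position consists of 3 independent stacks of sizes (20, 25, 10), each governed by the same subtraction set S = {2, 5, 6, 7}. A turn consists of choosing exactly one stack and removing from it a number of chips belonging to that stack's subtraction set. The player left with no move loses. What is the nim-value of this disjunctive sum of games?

1

All stacks use S = {2, 5, 6, 7}:
n :  0  1  2  3  4  5  6  7  8  9 10 11 12 13 14 15 16 17 18 19 20 21 22 23 24 25
G :  0  0  1  1  0  2  1  3  2  2  3  3  0  0  1  1  0  2  1  3  2  2  3  3  0  0
Stack A: G(20) = 2.
Stack B: G(25) = 0.
Stack C: G(10) = 3.
Combined Grundy value = 2 ⊕ 0 ⊕ 3 = 1.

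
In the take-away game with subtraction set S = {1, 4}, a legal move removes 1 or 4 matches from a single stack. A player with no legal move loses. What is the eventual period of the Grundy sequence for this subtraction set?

5

n :  0  1  2  3  4  5  6  7  8  9 10 11 12 13 14
G :  0  1  0  1  2  0  1  0  1  2  0  1  0  1  2
G(n+5) = G(n) holds for n = 0,…,3 (a full window of length max(S) = 4), so the sequence is purely periodic with period 5.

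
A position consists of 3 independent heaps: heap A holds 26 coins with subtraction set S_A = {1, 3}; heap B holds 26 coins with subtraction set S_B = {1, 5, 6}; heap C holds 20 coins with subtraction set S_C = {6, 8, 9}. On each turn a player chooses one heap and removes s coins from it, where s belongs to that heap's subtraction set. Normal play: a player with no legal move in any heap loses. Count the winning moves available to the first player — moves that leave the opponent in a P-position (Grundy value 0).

Heap A, S = {1, 3}:
G(0) = 0
G(1) = mex{0} = 1
G(2) = mex{1} = 0
G(3) = mex{0,0} = 1
G(4) = mex{1,1} = 0
G(5) = mex{0,0} = 1
G(6) = mex{1,1} = 0
G(7) = mex{0,0} = 1
G(8) = mex{1,1} = 0
G(9) = mex{0,0} = 1
G(10) = mex{1,1} = 0
G(11) = mex{0,0} = 1
G(12) = mex{1,1} = 0
G(13) = mex{0,0} = 1
G(14) = mex{1,1} = 0
G(15) = mex{0,0} = 1
G(16) = mex{1,1} = 0
G(17) = mex{0,0} = 1
G(18) = mex{1,1} = 0
G(19) = mex{0,0} = 1
G(20) = mex{1,1} = 0
G(21) = mex{0,0} = 1
G(22) = mex{1,1} = 0
G(23) = mex{0,0} = 1
G(24) = mex{1,1} = 0
G(25) = mex{0,0} = 1
G(26) = mex{1,1} = 0
G_A(26) = 0.
Heap B, S = {1, 5, 6}:
n :  0  1  2  3  4  5  6  7  8  9 10 11 12 13 14 15 16 17 18 19 20 21 22 23 24 25 26
G :  0  1  0  1  0  1  2  3  2  3  2  0  1  0  1  0  1  2  3  2  3  2  0  1  0  1  0
G_B(26) = 0.
Heap C, S = {6, 8, 9}:
G(0) = 0
G(1) = mex{} = 0
G(2) = mex{} = 0
G(3) = mex{} = 0
G(4) = mex{} = 0
G(5) = mex{} = 0
G(6) = mex{0} = 1
G(7) = mex{0} = 1
G(8) = mex{0,0} = 1
G(9) = mex{0,0,0} = 1
G(10) = mex{0,0,0} = 1
G(11) = mex{0,0,0} = 1
G(12) = mex{1,0,0} = 2
G(13) = mex{1,0,0} = 2
G(14) = mex{1,1,0} = 2
G(15) = mex{1,1,1} = 0
G(16) = mex{1,1,1} = 0
G(17) = mex{1,1,1} = 0
G(18) = mex{2,1,1} = 0
G(19) = mex{2,1,1} = 0
G(20) = mex{2,2,1} = 0
G_C(20) = 0.
Combined Grundy value = 0 ⊕ 0 ⊕ 0 = 0.
A winning move leaves total XOR = 0, i.e. changes one component's Grundy value g to g ⊕ X where X is the current total.
Heap A: target g' = 0⊕0 = 0, but every legal move changes the Grundy value (mex property), so 0 moves.
Heap B: target g' = 0⊕0 = 0, but every legal move changes the Grundy value (mex property), so 0 moves.
Heap C: target g' = 0⊕0 = 0, but every legal move changes the Grundy value (mex property), so 0 moves.

0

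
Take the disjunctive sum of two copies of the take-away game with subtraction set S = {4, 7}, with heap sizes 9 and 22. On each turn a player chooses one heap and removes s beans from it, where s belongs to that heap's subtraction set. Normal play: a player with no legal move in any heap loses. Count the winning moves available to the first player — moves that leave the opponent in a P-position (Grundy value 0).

1

All heaps use S = {4, 7}:
G(0) = 0
G(1) = mex{} = 0
G(2) = mex{} = 0
G(3) = mex{} = 0
G(4) = mex{0} = 1
G(5) = mex{0} = 1
G(6) = mex{0} = 1
G(7) = mex{0,0} = 1
G(8) = mex{1,0} = 2
G(9) = mex{1,0} = 2
G(10) = mex{1,0} = 2
G(11) = mex{1,1} = 0
G(12) = mex{2,1} = 0
G(13) = mex{2,1} = 0
G(14) = mex{2,1} = 0
G(15) = mex{0,2} = 1
G(16) = mex{0,2} = 1
G(17) = mex{0,2} = 1
G(18) = mex{0,0} = 1
G(19) = mex{1,0} = 2
G(20) = mex{1,0} = 2
G(21) = mex{1,0} = 2
G(22) = mex{1,1} = 0
Heap A: G(9) = 2.
Heap B: G(22) = 0.
Combined Grundy value = 2 ⊕ 0 = 2.
A winning move leaves total XOR = 0, i.e. changes one component's Grundy value g to g ⊕ X where X is the current total.
Heap A: need g' = 2⊕2 = 0. Options: 9−4→G=1, 9−7→G=0. Hits: 1.
Heap B: need g' = 0⊕2 = 2. Options: 22−4→G=1, 22−7→G=1. Hits: 0.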